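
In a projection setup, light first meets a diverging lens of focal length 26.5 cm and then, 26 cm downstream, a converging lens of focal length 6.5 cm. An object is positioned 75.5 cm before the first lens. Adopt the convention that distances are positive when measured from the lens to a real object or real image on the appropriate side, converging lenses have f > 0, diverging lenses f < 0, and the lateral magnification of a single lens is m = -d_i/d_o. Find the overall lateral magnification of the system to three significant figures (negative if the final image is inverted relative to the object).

-0.0432

Applying the thin-lens equation to the first lens, 1/(-26.5) = 1/75.5 + 1/d_i1, which gives d_i1 = -19.615 cm.
Its lateral magnification is m_1 = -d_i1/d_o1 = -(-19.615)/75.5 = 0.2598.
The intermediate image is virtual, 19.615 cm to the left of lens 1, so d_o2 = L - d_i1 = 26 - (-19.615) = 45.615 cm.
Applying the thin-lens equation again with f_2 = 6.5 cm and d_o2 = 45.615 cm gives d_i2 = 7.580 cm.
m_2 = -(7.580)/(45.615) = -0.1662.
Overall magnification: m = m_1 m_2 = -0.0432.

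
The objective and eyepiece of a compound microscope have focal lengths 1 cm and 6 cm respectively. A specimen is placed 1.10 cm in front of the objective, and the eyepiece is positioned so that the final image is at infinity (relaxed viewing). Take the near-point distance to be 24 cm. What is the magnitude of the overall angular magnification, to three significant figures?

40.0

Objective: 1/d_i = 1/f_obj - 1/d_o = 1/1 - 1/1.10 = 0.09091 cm^-1, so d_i = 11.000 cm.
m_obj = -d_i/d_o = -11.000/1.10 = -10.000.
Eyepiece angular magnification (image at infinity): M_eye = D/f_e = 24/6 = 4.000.
Overall M = m_obj x M_eye = (-10.000)(4.000) = -40.00.
|M| = 40.00.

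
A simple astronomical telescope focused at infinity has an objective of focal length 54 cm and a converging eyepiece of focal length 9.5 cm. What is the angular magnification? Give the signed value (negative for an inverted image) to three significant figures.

M = -f_obj/f_eye = -54/(9.5) = -5.684.

-5.68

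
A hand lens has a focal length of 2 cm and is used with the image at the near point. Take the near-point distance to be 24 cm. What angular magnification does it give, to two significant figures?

13

M = 1 + D/f = 1 + 24/2 = 13.000.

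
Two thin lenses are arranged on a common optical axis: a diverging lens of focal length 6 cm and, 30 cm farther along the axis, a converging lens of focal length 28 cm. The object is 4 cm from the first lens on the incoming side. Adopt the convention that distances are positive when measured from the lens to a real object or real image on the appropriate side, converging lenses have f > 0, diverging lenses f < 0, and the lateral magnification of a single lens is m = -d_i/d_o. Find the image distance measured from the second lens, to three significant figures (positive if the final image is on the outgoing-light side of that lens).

Lens 1: 1/d_i1 = 1/f_1 - 1/d_o1 = 1/(-6) - 1/4 = -0.41667 cm^-1, so d_i1 = -2.400 cm.
With d_i1 < 0 the first image is virtual and lies on the object side; the object distance for lens 2 is d_o2 = 30 - (-2.400) = 32.400 cm.
Lens 2: 1/d_i2 = 1/f_2 - 1/d_o2 = 1/28 - 1/(32.400) = 0.00485 cm^-1, so d_i2 = 206.182 cm.

206 cm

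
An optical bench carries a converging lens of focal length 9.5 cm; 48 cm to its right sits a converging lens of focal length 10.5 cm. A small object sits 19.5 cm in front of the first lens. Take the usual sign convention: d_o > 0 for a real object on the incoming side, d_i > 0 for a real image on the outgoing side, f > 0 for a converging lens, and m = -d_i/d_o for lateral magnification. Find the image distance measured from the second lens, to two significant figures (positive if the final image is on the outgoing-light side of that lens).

Applying the thin-lens equation to the first lens, 1/9.5 = 1/19.5 + 1/d_i1, which gives d_i1 = 18.525 cm.
That image sits 29.475 cm in front of the second lens, so d_o2 = 29.475 cm.
Applying the thin-lens equation again with f_2 = 10.5 cm and d_o2 = 29.475 cm gives d_i2 = 16.310 cm.

16 cm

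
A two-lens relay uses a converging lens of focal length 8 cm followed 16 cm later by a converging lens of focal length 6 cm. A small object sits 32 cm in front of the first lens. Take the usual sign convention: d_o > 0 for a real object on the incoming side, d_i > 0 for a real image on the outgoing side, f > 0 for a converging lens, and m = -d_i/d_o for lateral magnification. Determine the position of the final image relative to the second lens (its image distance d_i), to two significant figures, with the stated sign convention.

Applying the thin-lens equation to the first lens, 1/8 = 1/32 + 1/d_i1, which gives d_i1 = 10.667 cm.
The intermediate image is 10.667 cm to the right of lens 1, so d_o2 = L - d_i1 = 16 - 10.667 = 5.333 cm.
Applying the thin-lens equation again with f_2 = 6 cm and d_o2 = 5.333 cm gives d_i2 = -48.000 cm.

-48 cm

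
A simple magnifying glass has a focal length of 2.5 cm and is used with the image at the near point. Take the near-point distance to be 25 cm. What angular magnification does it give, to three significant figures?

11.0

M = 1 + D/f = 1 + 25/2.5 = 11.000.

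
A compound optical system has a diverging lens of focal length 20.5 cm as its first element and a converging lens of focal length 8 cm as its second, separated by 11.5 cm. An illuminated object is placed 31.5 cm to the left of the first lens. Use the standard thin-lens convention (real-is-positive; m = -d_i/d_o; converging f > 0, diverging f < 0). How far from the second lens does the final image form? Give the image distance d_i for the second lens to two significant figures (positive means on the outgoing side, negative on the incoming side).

12 cm

Applying the thin-lens equation to the first lens, 1/(-20.5) = 1/31.5 + 1/d_i1, which gives d_i1 = -12.418 cm.
With d_i1 < 0 the first image is virtual and lies on the object side; the object distance for lens 2 is d_o2 = 11.5 - (-12.418) = 23.918 cm.
Applying the thin-lens equation again with f_2 = 8 cm and d_o2 = 23.918 cm gives d_i2 = 12.021 cm.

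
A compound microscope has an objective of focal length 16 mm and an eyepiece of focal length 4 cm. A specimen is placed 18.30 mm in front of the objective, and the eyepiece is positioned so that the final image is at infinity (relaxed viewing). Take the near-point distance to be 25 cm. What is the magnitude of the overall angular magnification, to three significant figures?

Convert to cm: f_obj = 16 mm = 1.6 cm; d_o = 18.30 mm = 1.83 cm.
Objective: 1/d_i = 1/f_obj - 1/d_o = 1/1.6 - 1/1.83 = 0.07855 cm^-1, so d_i = 12.730 cm.
m_obj = -d_i/d_o = -12.730/1.83 = -6.957.
Eyepiece angular magnification (image at infinity): M_eye = D/f_e = 25/4 = 6.250.
Overall M = m_obj x M_eye = (-6.957)(6.250) = -43.48.
|M| = 43.48.

43.5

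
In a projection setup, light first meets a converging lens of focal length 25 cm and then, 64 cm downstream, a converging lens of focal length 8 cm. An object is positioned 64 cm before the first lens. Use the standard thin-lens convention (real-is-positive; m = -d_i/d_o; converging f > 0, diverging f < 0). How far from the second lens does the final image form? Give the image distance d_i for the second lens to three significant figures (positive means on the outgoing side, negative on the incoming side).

Lens 1: 1/d_i1 = 1/f_1 - 1/d_o1 = 1/25 - 1/64 = 0.02438 cm^-1, so d_i1 = 41.026 cm.
The intermediate image is 41.026 cm to the right of lens 1, so d_o2 = L - d_i1 = 64 - 41.026 = 22.974 cm.
Lens 2: 1/d_i2 = 1/f_2 - 1/d_o2 = 1/8 - 1/(22.974) = 0.08147 cm^-1, so d_i2 = 12.274 cm.

12.3 cm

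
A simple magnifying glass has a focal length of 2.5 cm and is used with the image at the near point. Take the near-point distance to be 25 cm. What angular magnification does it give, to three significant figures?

11.0

M = 1 + D/f = 1 + 25/2.5 = 11.000.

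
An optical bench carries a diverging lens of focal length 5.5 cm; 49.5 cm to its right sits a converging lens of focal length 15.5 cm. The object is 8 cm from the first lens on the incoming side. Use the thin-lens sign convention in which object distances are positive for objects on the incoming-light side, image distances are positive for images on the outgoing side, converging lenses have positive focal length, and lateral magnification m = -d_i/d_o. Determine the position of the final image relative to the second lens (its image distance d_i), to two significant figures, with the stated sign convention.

22 cm

Applying the thin-lens equation to the first lens, 1/(-5.5) = 1/8 + 1/d_i1, which gives d_i1 = -3.259 cm.
The intermediate image is virtual, 3.259 cm to the left of lens 1, so d_o2 = L - d_i1 = 49.5 - (-3.259) = 52.759 cm.
Applying the thin-lens equation again with f_2 = 15.5 cm and d_o2 = 52.759 cm gives d_i2 = 21.948 cm.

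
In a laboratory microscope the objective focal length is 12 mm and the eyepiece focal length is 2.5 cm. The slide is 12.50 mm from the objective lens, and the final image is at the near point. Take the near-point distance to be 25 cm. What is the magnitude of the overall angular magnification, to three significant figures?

Convert to cm: f_obj = 12 mm = 1.2 cm; d_o = 12.50 mm = 1.25 cm.
Objective: 1/d_i = 1/f_obj - 1/d_o = 1/1.2 - 1/1.25 = 0.03333 cm^-1, so d_i = 30.000 cm.
m_obj = -d_i/d_o = -30.000/1.25 = -24.000.
Eyepiece angular magnification (image at near point): M_eye = 1 + D/f_e = 1 + 25/2.5 = 11.000.
Overall M = m_obj x M_eye = (-24.000)(11.000) = -264.00.
|M| = 264.00.

264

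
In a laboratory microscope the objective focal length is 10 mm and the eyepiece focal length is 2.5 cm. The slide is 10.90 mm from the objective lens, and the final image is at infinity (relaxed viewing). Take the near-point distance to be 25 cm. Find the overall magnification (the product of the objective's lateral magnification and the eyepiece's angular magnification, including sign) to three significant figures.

Convert to cm: f_obj = 10 mm = 1 cm; d_o = 10.90 mm = 1.09 cm.
Objective: 1/d_i = 1/f_obj - 1/d_o = 1/1 - 1/1.09 = 0.08257 cm^-1, so d_i = 12.111 cm.
m_obj = -d_i/d_o = -12.111/1.09 = -11.111.
Eyepiece angular magnification (image at infinity): M_eye = D/f_e = 25/2.5 = 10.000.
Overall M = m_obj x M_eye = (-11.111)(10.000) = -111.11.

-111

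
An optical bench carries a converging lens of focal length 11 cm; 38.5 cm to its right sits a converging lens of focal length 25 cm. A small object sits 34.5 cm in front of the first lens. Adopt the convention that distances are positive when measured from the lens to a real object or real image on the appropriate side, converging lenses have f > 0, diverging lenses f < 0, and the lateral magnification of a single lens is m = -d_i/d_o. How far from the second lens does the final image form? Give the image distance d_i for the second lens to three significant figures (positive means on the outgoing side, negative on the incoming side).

-211 cm

Lens 1: 1/d_i1 = 1/f_1 - 1/d_o1 = 1/11 - 1/34.5 = 0.06192 cm^-1, so d_i1 = 16.149 cm.
Object distance for lens 2: d_o2 = 38.5 - 16.149 = 22.351 cm.
Lens 2: 1/d_i2 = 1/f_2 - 1/d_o2 = 1/25 - 1/(22.351) = -0.00474 cm^-1, so d_i2 = -210.944 cm.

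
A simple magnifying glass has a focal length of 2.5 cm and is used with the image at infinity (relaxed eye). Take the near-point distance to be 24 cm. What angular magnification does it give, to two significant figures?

M = D/f = 24/2.5 = 9.600.

9.6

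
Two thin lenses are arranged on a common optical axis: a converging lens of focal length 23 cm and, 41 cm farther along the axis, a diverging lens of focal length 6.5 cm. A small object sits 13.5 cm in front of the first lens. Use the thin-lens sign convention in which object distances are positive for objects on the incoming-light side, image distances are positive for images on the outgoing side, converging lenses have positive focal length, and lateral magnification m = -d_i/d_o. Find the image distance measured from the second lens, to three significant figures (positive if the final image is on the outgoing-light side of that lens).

-5.97 cm

First lens: d_i1 = 1/(1/23 - 1/13.5) = -32.684 cm.
The intermediate image is virtual, 32.684 cm to the left of lens 1, so d_o2 = L - d_i1 = 41 - (-32.684) = 73.684 cm.
Second lens: d_i2 = 1/(1/(-6.5) - 1/(73.684)) = -5.973 cm.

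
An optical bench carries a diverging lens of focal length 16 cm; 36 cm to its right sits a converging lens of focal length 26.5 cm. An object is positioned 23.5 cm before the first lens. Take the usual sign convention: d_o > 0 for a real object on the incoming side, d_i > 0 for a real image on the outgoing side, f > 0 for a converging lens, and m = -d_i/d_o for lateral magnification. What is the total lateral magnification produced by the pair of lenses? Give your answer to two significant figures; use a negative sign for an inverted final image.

First lens: d_i1 = 1/(1/(-16) - 1/23.5) = -9.519 cm.
m_1 = -(-9.519)/23.5 = 0.4051.
The intermediate image is virtual, 9.519 cm to the left of lens 1, so d_o2 = L - d_i1 = 36 - (-9.519) = 45.519 cm.
Second lens: d_i2 = 1/(1/26.5 - 1/(45.519)) = 63.424 cm.
m_2 = -(63.424)/(45.519) = -1.3933.
Overall magnification: m = m_1 m_2 = -0.5644.

-0.56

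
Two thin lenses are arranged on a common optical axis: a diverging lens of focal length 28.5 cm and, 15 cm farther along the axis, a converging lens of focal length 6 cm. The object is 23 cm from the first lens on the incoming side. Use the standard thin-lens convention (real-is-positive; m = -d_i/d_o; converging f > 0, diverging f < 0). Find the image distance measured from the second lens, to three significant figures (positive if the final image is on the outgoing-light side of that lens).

7.66 cm

First lens: d_i1 = 1/(1/(-28.5) - 1/23) = -12.728 cm.
The intermediate image is virtual, 12.728 cm to the left of lens 1, so d_o2 = L - d_i1 = 15 - (-12.728) = 27.728 cm.
Second lens: d_i2 = 1/(1/6 - 1/(27.728)) = 7.657 cm.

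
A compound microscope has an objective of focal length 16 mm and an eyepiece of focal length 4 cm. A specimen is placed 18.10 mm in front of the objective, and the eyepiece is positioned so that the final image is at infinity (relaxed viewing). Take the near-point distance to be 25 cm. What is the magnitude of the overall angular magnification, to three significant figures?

Convert to cm: f_obj = 16 mm = 1.6 cm; d_o = 18.10 mm = 1.81 cm.
Objective: 1/d_i = 1/f_obj - 1/d_o = 1/1.6 - 1/1.81 = 0.07251 cm^-1, so d_i = 13.790 cm.
m_obj = -d_i/d_o = -13.790/1.81 = -7.619.
Eyepiece angular magnification (image at infinity): M_eye = D/f_e = 25/4 = 6.250.
Overall M = m_obj x M_eye = (-7.619)(6.250) = -47.62.
|M| = 47.62.

47.6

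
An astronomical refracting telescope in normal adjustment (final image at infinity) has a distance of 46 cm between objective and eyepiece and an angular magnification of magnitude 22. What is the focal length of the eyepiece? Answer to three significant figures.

2.00 cm

In normal adjustment the tube length equals f_obj + f_eye and |M| = f_obj/f_eye.
So f_obj = 22 f_eye and 22 f_eye + f_eye = 46 cm, giving f_eye = 46/23 = 2.000 cm and f_obj = 44.000 cm.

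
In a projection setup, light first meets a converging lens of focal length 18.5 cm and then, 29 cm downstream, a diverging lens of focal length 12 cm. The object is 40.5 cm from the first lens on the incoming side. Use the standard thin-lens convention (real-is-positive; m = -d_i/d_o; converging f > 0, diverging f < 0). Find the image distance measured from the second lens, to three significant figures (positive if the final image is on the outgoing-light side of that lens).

8.74 cm

Lens 1: 1/d_i1 = 1/f_1 - 1/d_o1 = 1/18.5 - 1/40.5 = 0.02936 cm^-1, so d_i1 = 34.057 cm.
This image would form 34.057 cm past lens 1, i.e. 5.057 cm beyond lens 2, so it is a virtual object for lens 2: d_o2 = 29 - 34.057 = -5.057 cm.
Lens 2: 1/d_i2 = 1/f_2 - 1/d_o2 = 1/(-12) - 1/(-5.057) = 0.11442 cm^-1, so d_i2 = 8.740 cm.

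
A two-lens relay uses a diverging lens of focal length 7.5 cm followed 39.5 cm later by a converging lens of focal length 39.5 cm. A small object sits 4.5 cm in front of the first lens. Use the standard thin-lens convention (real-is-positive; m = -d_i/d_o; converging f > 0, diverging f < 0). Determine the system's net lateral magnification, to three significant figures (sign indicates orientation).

-8.78

Lens 1: 1/d_i1 = 1/f_1 - 1/d_o1 = 1/(-7.5) - 1/4.5 = -0.35556 cm^-1, so d_i1 = -2.813 cm.
m_1 = -(-2.813)/4.5 = 0.6250.
With d_i1 < 0 the first image is virtual and lies on the object side; the object distance for lens 2 is d_o2 = 39.5 - (-2.813) = 42.312 cm.
Lens 2: 1/d_i2 = 1/f_2 - 1/d_o2 = 1/39.5 - 1/(42.312) = 0.00168 cm^-1, so d_i2 = 594.256 cm.
m_2 = -(594.256)/(42.312) = -14.0444.
Overall magnification: m = m_1 m_2 = -8.7778.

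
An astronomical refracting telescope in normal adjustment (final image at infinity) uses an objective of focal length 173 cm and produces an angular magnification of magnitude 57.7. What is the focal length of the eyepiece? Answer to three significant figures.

3.00 cm

|M| = f_obj/f_eye, so f_eye = f_obj/|M| = 173/57.7 = 2.998 cm.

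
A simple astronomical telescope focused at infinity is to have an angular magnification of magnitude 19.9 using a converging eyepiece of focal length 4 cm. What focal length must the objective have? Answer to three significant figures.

|M| = f_obj/|f_eye|, so f_obj = |M| x |f_eye| = 19.9 x 4 = 79.600 cm.

79.6 cm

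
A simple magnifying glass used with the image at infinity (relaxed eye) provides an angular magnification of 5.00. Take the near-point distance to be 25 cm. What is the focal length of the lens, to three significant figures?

For the image at infinity, M = D/f.
f = D/M = 25/5.0 = 5.000 cm.

5.00 cm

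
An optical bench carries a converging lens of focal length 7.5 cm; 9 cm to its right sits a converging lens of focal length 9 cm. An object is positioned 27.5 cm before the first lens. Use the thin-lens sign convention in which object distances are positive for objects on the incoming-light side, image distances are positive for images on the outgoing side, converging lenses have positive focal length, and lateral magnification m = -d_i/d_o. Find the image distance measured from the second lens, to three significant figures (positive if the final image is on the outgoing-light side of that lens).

1.15 cm

Applying the thin-lens equation to the first lens, 1/7.5 = 1/27.5 + 1/d_i1, which gives d_i1 = 10.312 cm.
This image would form 10.312 cm past lens 1, i.e. 1.312 cm beyond lens 2, so it is a virtual object for lens 2: d_o2 = 9 - 10.312 = -1.312 cm.
Applying the thin-lens equation again with f_2 = 9 cm and d_o2 = -1.312 cm gives d_i2 = 1.145 cm.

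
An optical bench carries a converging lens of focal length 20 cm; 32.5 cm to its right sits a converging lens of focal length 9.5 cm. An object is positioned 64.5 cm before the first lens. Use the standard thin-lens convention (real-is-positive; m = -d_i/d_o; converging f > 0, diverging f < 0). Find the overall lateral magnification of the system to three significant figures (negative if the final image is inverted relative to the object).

-0.713

Lens 1: 1/d_i1 = 1/f_1 - 1/d_o1 = 1/20 - 1/64.5 = 0.03450 cm^-1, so d_i1 = 28.989 cm.
m_1 = -(28.989)/64.5 = -0.4494.
The intermediate image is 28.989 cm to the right of lens 1, so d_o2 = L - d_i1 = 32.5 - 28.989 = 3.511 cm.
Lens 2: 1/d_i2 = 1/f_2 - 1/d_o2 = 1/9.5 - 1/(3.511) = -0.17954 cm^-1, so d_i2 = -5.570 cm.
m_2 = -(-5.570)/(3.511) = 1.5863.
Overall magnification: m = m_1 m_2 = -0.7129.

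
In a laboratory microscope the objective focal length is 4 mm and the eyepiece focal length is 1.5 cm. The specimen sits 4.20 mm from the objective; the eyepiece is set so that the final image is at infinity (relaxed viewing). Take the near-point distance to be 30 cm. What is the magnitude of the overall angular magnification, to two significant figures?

Convert to cm: f_obj = 4 mm = 0.4 cm; d_o = 4.20 mm = 0.42 cm.
Objective: 1/d_i = 1/f_obj - 1/d_o = 1/0.4 - 1/0.42 = 0.11905 cm^-1, so d_i = 8.400 cm.
m_obj = -d_i/d_o = -8.400/0.42 = -20.000.
Eyepiece angular magnification (image at infinity): M_eye = D/f_e = 30/1.5 = 20.000.
Overall M = m_obj x M_eye = (-20.000)(20.000) = -400.00.
|M| = 400.00.

400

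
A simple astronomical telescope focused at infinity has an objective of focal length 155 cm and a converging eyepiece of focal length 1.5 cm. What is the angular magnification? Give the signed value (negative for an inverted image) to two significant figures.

M = -f_obj/f_eye = -155/(1.5) = -103.333.

-100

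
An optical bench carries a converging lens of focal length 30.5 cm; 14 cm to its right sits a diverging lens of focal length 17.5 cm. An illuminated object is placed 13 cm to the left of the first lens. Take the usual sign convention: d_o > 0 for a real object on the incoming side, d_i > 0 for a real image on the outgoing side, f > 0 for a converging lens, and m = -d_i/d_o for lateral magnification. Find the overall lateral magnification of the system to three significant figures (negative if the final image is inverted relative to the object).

0.563

First lens: d_i1 = 1/(1/30.5 - 1/13) = -22.657 cm.
m_1 = -(-22.657)/13 = 1.7429.
With d_i1 < 0 the first image is virtual and lies on the object side; the object distance for lens 2 is d_o2 = 14 - (-22.657) = 36.657 cm.
Second lens: d_i2 = 1/(1/(-17.5) - 1/(36.657)) = -11.845 cm.
m_2 = -(-11.845)/(36.657) = 0.3231.
Total m = m_1 x m_2 = (1.7429)(0.3231) = 0.5632.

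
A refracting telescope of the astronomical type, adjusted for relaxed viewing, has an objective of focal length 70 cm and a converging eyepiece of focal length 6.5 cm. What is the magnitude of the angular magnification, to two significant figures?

11

|M| = f_obj/|f_eye| = 70/6.5 = 10.769.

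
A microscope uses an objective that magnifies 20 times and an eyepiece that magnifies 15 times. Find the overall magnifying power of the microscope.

300

The overall magnification of a compound microscope is the product of the objective and eyepiece magnifications:
M = M_obj x M_eye = 20 x 15 = 300.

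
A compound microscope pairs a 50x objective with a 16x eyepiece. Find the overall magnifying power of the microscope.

The overall magnification of a compound microscope is the product of the objective and eyepiece magnifications:
M = M_obj x M_eye = 50 x 16 = 800.

800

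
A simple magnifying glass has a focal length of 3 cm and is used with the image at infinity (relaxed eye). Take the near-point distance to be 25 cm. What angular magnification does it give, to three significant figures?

M = D/f = 25/3 = 8.333.

8.33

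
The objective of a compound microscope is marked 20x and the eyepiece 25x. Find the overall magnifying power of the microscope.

500

The overall magnification of a compound microscope is the product of the objective and eyepiece magnifications:
M = M_obj x M_eye = 20 x 25 = 500.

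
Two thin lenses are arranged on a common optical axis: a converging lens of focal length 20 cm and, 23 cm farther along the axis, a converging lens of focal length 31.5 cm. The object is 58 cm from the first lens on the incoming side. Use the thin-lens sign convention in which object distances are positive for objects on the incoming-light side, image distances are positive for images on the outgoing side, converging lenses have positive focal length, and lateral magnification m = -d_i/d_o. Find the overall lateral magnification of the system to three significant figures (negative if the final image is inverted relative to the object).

Applying the thin-lens equation to the first lens, 1/20 = 1/58 + 1/d_i1, which gives d_i1 = 30.526 cm.
Its lateral magnification is m_1 = -d_i1/d_o1 = -(30.526)/58 = -0.5263.
This image would form 30.526 cm past lens 1, i.e. 7.526 cm beyond lens 2, so it is a virtual object for lens 2: d_o2 = 23 - 30.526 = -7.526 cm.
Applying the thin-lens equation again with f_2 = 31.5 cm and d_o2 = -7.526 cm gives d_i2 = 6.075 cm.
m_2 = -(6.075)/(-7.526) = 0.8071.
Overall magnification: m = m_1 m_2 = -0.4248.

-0.425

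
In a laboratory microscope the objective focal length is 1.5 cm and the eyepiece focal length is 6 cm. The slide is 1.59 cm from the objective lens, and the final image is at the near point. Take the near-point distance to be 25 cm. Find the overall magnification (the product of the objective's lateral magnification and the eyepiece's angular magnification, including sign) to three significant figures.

Objective: 1/d_i = 1/f_obj - 1/d_o = 1/1.5 - 1/1.59 = 0.03774 cm^-1, so d_i = 26.500 cm.
m_obj = -d_i/d_o = -26.500/1.59 = -16.667.
Eyepiece angular magnification (image at near point): M_eye = 1 + D/f_e = 1 + 25/6 = 5.167.
Overall M = m_obj x M_eye = (-16.667)(5.167) = -86.11.

-86.1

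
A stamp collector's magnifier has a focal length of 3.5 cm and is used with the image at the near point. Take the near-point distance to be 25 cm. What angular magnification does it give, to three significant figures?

8.14

M = 1 + D/f = 1 + 25/3.5 = 8.143.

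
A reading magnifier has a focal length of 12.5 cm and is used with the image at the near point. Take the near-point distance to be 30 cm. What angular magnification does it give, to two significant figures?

3.4

M = 1 + D/f = 1 + 30/12.5 = 3.400.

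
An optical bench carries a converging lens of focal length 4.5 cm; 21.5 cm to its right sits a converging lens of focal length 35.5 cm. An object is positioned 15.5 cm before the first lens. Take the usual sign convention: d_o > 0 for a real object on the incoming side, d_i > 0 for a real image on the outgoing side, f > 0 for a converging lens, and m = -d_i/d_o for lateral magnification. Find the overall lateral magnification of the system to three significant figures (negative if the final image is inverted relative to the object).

-0.714

Lens 1: 1/d_i1 = 1/f_1 - 1/d_o1 = 1/4.5 - 1/15.5 = 0.15771 cm^-1, so d_i1 = 6.341 cm.
m_1 = -(6.341)/15.5 = -0.4091.
That image sits 15.159 cm in front of the second lens, so d_o2 = 15.159 cm.
Lens 2: 1/d_i2 = 1/f_2 - 1/d_o2 = 1/35.5 - 1/(15.159) = -0.03780 cm^-1, so d_i2 = -26.456 cm.
m_2 = -(-26.456)/(15.159) = 1.7453.
Total m = m_1 x m_2 = (-0.4091)(1.7453) = -0.7140.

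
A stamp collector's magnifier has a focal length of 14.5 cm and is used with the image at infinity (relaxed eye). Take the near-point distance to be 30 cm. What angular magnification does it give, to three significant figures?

M = D/f = 30/14.5 = 2.069.

2.07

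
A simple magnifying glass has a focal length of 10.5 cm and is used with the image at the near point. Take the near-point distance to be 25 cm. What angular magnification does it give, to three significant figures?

3.38

M = 1 + D/f = 1 + 25/10.5 = 3.381.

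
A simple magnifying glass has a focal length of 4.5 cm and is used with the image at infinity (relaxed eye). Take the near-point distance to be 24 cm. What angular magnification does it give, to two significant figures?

5.3

M = D/f = 24/4.5 = 5.333.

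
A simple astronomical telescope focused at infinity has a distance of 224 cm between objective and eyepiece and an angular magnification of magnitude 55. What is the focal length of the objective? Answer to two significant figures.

In normal adjustment the tube length equals f_obj + f_eye and |M| = f_obj/f_eye.
So f_obj = 55 f_eye and 55 f_eye + f_eye = 224 cm, giving f_eye = 224/56 = 4.000 cm and f_obj = 220.000 cm.

220 cm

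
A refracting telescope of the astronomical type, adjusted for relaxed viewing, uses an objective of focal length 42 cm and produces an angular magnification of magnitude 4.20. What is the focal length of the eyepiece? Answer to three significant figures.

|M| = f_obj/f_eye, so f_eye = f_obj/|M| = 42/4.2 = 10.000 cm.

10.0 cm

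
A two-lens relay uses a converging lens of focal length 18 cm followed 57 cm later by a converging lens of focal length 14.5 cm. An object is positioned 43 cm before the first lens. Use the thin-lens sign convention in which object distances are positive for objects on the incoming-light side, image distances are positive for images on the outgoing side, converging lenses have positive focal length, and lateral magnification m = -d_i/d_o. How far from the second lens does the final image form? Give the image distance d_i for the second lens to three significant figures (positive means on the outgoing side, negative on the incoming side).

Applying the thin-lens equation to the first lens, 1/18 = 1/43 + 1/d_i1, which gives d_i1 = 30.960 cm.
That image sits 26.040 cm in front of the second lens, so d_o2 = 26.040 cm.
Applying the thin-lens equation again with f_2 = 14.5 cm and d_o2 = 26.040 cm gives d_i2 = 32.719 cm.

32.7 cm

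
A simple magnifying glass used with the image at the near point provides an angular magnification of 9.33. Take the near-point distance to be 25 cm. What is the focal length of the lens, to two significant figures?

For the image at the near point, M = 1 + D/f.
f = D/(M - 1) = 25/(9.33 - 1) = 3.001 cm.

3.0 cm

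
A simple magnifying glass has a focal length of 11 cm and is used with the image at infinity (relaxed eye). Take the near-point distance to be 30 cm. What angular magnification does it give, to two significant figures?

M = D/f = 30/11 = 2.727.

2.7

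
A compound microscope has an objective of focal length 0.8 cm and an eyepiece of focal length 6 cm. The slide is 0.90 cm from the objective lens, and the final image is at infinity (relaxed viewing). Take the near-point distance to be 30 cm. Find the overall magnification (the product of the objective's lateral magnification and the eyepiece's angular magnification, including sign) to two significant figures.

-40

Objective: 1/d_i = 1/f_obj - 1/d_o = 1/0.8 - 1/0.90 = 0.13889 cm^-1, so d_i = 7.200 cm.
m_obj = -d_i/d_o = -7.200/0.90 = -8.000.
Eyepiece angular magnification (image at infinity): M_eye = D/f_e = 30/6 = 5.000.
Overall M = m_obj x M_eye = (-8.000)(5.000) = -40.00.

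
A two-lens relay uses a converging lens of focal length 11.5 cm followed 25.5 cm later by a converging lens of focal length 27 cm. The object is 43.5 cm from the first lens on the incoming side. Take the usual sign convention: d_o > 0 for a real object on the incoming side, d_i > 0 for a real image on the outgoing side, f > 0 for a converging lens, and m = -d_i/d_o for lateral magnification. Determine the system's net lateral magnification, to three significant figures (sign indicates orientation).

-0.566

First lens: d_i1 = 1/(1/11.5 - 1/43.5) = 15.633 cm.
m_1 = -(15.633)/43.5 = -0.3594.
Object distance for lens 2: d_o2 = 25.5 - 15.633 = 9.867 cm.
Second lens: d_i2 = 1/(1/27 - 1/(9.867)) = -15.550 cm.
m_2 = -(-15.550)/(9.867) = 1.5759.
The system's lateral magnification is m_1 m_2 = (-0.3594)(1.5759) = -0.5663.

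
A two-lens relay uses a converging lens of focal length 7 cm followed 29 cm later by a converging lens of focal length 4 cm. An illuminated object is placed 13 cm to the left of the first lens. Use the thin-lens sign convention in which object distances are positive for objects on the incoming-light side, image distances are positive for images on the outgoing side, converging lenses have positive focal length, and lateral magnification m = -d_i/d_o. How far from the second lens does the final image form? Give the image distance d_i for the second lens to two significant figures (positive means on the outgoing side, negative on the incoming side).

First lens: d_i1 = 1/(1/7 - 1/13) = 15.167 cm.
That image sits 13.833 cm in front of the second lens, so d_o2 = 13.833 cm.
Second lens: d_i2 = 1/(1/4 - 1/(13.833)) = 5.627 cm.

5.6 cm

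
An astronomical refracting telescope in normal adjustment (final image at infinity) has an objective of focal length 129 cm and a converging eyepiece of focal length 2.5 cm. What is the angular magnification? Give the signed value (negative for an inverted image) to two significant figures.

-52

M = -f_obj/f_eye = -129/(2.5) = -51.600.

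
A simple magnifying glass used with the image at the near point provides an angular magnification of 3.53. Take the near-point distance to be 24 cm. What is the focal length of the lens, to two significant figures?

9.5 cm

For the image at the near point, M = 1 + D/f.
f = D/(M - 1) = 24/(3.53 - 1) = 9.486 cm.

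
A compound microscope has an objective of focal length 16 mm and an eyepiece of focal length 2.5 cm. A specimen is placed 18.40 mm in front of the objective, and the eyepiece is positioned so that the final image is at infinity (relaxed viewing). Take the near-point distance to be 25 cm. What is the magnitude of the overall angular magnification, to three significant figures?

Convert to cm: f_obj = 16 mm = 1.6 cm; d_o = 18.40 mm = 1.84 cm.
Objective: 1/d_i = 1/f_obj - 1/d_o = 1/1.6 - 1/1.84 = 0.08152 cm^-1, so d_i = 12.267 cm.
m_obj = -d_i/d_o = -12.267/1.84 = -6.667.
Eyepiece angular magnification (image at infinity): M_eye = D/f_e = 25/2.5 = 10.000.
Overall M = m_obj x M_eye = (-6.667)(10.000) = -66.67.
|M| = 66.67.

66.7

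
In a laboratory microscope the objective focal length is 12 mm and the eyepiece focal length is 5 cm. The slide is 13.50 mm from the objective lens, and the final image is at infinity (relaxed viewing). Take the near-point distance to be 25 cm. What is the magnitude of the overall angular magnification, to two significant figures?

40

Convert to cm: f_obj = 12 mm = 1.2 cm; d_o = 13.50 mm = 1.35 cm.
Objective: 1/d_i = 1/f_obj - 1/d_o = 1/1.2 - 1/1.35 = 0.09259 cm^-1, so d_i = 10.800 cm.
m_obj = -d_i/d_o = -10.800/1.35 = -8.000.
Eyepiece angular magnification (image at infinity): M_eye = D/f_e = 25/5 = 5.000.
Overall M = m_obj x M_eye = (-8.000)(5.000) = -40.00.
|M| = 40.00.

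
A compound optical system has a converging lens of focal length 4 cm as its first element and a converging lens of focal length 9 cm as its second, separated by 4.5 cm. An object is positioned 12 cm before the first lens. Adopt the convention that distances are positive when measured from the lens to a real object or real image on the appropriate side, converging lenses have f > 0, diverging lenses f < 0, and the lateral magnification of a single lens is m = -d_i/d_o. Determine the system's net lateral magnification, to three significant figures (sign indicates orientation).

-0.429

Applying the thin-lens equation to the first lens, 1/4 = 1/12 + 1/d_i1, which gives d_i1 = 6.000 cm.
Its lateral magnification is m_1 = -d_i1/d_o1 = -(6.000)/12 = -0.5000.
Since 6.000 cm > 4.5 cm, the first image lies past the second lens and serves as a virtual object: d_o2 = L - d_i1 = -1.500 cm.
Applying the thin-lens equation again with f_2 = 9 cm and d_o2 = -1.500 cm gives d_i2 = 1.286 cm.
m_2 = -(1.286)/(-1.500) = 0.8571.
Total m = m_1 x m_2 = (-0.5000)(0.8571) = -0.4286.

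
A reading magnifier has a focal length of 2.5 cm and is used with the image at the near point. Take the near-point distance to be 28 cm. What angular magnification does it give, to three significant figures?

M = 1 + D/f = 1 + 28/2.5 = 12.200.

12.2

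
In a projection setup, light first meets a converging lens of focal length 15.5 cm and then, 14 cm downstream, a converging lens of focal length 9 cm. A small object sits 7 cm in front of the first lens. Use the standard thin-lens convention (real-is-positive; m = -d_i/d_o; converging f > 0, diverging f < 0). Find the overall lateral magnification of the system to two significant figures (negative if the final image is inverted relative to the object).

-0.92

First lens: d_i1 = 1/(1/15.5 - 1/7) = -12.765 cm.
m_1 = -(-12.765)/7 = 1.8235.
With d_i1 < 0 the first image is virtual and lies on the object side; the object distance for lens 2 is d_o2 = 14 - (-12.765) = 26.765 cm.
Second lens: d_i2 = 1/(1/9 - 1/(26.765)) = 13.560 cm.
m_2 = -(13.560)/(26.765) = -0.5066.
The system's lateral magnification is m_1 m_2 = (1.8235)(-0.5066) = -0.9238.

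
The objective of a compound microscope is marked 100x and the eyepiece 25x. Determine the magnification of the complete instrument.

2500

The overall magnification of a compound microscope is the product of the objective and eyepiece magnifications:
M = M_obj x M_eye = 100 x 25 = 2500.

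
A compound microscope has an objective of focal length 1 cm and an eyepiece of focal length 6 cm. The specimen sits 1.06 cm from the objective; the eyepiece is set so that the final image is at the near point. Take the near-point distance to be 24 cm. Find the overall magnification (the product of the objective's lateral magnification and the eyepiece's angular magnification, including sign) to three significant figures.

Objective: 1/d_i = 1/f_obj - 1/d_o = 1/1 - 1/1.06 = 0.05660 cm^-1, so d_i = 17.667 cm.
m_obj = -d_i/d_o = -17.667/1.06 = -16.667.
Eyepiece angular magnification (image at near point): M_eye = 1 + D/f_e = 1 + 24/6 = 5.000.
Overall M = m_obj x M_eye = (-16.667)(5.000) = -83.33.

-83.3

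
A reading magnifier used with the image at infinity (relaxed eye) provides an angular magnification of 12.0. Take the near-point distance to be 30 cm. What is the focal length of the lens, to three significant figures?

For the image at infinity, M = D/f.
f = D/M = 30/12.0 = 2.500 cm.

2.50 cm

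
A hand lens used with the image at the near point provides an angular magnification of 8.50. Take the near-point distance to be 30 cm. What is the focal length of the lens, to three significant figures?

4.00 cm

For the image at the near point, M = 1 + D/f.
f = D/(M - 1) = 30/(8.5 - 1) = 4.000 cm.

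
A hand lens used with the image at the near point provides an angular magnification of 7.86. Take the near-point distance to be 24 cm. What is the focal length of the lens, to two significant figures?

3.5 cm

For the image at the near point, M = 1 + D/f.
f = D/(M - 1) = 24/(7.86 - 1) = 3.499 cm.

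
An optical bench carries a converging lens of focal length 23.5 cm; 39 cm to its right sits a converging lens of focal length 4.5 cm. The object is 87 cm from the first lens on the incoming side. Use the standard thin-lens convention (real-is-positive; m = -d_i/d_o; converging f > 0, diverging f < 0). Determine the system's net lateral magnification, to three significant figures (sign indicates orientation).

0.723

First lens: d_i1 = 1/(1/23.5 - 1/87) = 32.197 cm.
m_1 = -(32.197)/87 = -0.3701.
The intermediate image is 32.197 cm to the right of lens 1, so d_o2 = L - d_i1 = 39 - 32.197 = 6.803 cm.
Second lens: d_i2 = 1/(1/4.5 - 1/(6.803)) = 13.292 cm.
m_2 = -(13.292)/(6.803) = -1.9538.
Overall magnification: m = m_1 m_2 = 0.7231.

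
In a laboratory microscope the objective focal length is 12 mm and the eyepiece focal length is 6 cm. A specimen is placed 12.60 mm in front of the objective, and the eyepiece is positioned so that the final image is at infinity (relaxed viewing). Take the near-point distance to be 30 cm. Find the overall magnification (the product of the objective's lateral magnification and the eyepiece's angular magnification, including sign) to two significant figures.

-100

Convert to cm: f_obj = 12 mm = 1.2 cm; d_o = 12.60 mm = 1.26 cm.
Objective: 1/d_i = 1/f_obj - 1/d_o = 1/1.2 - 1/1.26 = 0.03968 cm^-1, so d_i = 25.200 cm.
m_obj = -d_i/d_o = -25.200/1.26 = -20.000.
Eyepiece angular magnification (image at infinity): M_eye = D/f_e = 30/6 = 5.000.
Overall M = m_obj x M_eye = (-20.000)(5.000) = -100.00.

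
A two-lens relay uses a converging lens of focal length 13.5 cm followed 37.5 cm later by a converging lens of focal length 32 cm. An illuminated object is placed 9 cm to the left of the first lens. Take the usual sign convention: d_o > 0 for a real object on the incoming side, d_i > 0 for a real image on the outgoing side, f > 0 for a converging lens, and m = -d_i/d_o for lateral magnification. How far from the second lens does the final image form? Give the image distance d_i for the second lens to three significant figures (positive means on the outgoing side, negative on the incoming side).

63.5 cm

Applying the thin-lens equation to the first lens, 1/13.5 = 1/9 + 1/d_i1, which gives d_i1 = -27.000 cm.
With d_i1 < 0 the first image is virtual and lies on the object side; the object distance for lens 2 is d_o2 = 37.5 - (-27.000) = 64.500 cm.
Applying the thin-lens equation again with f_2 = 32 cm and d_o2 = 64.500 cm gives d_i2 = 63.508 cm.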